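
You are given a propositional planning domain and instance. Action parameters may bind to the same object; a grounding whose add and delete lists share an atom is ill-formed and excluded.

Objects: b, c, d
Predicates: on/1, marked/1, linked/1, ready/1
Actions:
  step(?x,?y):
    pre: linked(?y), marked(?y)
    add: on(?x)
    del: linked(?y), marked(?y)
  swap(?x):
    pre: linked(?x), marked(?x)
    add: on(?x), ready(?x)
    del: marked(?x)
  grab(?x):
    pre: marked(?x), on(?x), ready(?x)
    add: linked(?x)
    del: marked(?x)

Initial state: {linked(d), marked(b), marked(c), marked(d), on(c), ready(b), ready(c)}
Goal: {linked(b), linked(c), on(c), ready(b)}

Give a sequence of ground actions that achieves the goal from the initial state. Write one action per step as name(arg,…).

1. step(b,d)  →  {marked(b), marked(c), on(b), on(c), ready(b), ready(c)}
2. grab(b)  →  {linked(b), marked(c), on(b), on(c), ready(b), ready(c)}
3. grab(c)  →  {linked(b), linked(c), on(b), on(c), ready(b), ready(c)}

step(b,d); grab(b); grab(c)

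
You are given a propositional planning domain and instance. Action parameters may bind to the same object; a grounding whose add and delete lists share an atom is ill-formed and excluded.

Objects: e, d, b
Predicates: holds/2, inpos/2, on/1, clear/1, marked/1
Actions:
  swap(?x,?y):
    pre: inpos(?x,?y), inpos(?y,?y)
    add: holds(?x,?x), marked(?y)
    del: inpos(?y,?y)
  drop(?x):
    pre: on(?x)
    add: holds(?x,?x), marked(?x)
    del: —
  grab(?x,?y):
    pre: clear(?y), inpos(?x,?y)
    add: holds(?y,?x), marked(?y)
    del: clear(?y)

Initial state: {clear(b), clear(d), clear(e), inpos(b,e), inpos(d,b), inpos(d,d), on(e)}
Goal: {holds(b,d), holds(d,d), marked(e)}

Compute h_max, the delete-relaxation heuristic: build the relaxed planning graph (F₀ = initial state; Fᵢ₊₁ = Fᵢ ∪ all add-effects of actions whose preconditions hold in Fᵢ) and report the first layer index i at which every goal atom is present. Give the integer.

F0 = init (7 atoms)
F1 = F0 ∪ {holds(b,d), holds(d,d), holds(e,b), holds(e,e), marked(b), marked(d), marked(e)}  (14 atoms)
goal ⊆ F1  ⇒  h_max = 1

1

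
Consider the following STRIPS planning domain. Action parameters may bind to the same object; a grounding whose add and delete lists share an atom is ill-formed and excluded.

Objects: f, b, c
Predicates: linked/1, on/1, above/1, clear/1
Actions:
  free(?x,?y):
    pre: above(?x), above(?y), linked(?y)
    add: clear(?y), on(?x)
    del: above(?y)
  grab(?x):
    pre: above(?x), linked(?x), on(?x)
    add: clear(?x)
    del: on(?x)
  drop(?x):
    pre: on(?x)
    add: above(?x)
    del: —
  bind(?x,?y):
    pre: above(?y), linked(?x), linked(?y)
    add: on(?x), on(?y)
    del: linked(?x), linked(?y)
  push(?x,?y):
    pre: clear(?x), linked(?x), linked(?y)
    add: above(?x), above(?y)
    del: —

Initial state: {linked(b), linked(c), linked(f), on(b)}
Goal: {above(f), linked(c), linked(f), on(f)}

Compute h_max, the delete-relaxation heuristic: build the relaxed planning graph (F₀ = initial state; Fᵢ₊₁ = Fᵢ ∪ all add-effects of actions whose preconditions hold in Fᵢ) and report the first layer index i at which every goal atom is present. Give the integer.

3

F0 = init (4 atoms)
F1 = F0 ∪ {above(b)}  (5 atoms)
F2 = F1 ∪ {clear(b), on(c), on(f)}  (8 atoms)
F3 = F2 ∪ {above(c), above(f)}  (10 atoms)
goal ⊆ F3  ⇒  h_max = 3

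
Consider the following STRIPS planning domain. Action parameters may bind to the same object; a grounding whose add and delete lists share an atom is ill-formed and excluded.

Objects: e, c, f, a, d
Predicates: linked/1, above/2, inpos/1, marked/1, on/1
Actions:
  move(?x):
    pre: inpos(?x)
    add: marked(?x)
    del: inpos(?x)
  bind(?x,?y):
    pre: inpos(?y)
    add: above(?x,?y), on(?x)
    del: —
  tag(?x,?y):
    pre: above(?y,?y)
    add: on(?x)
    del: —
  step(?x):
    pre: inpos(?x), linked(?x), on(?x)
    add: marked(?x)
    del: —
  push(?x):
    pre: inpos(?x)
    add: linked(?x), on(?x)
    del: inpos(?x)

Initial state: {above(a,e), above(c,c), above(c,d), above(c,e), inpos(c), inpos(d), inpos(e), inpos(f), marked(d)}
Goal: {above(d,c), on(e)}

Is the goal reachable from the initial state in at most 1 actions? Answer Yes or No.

No

1. bind(e,e)  →  {above(a,e), above(c,c), above(c,d), above(c,e), above(e,e), inpos(c), inpos(d), inpos(e), inpos(f), marked(d), on(e)}
2. bind(d,c)  →  {above(a,e), above(c,c), above(c,d), above(c,e), above(d,c), above(e,e), inpos(c), inpos(d), inpos(e), inpos(f), marked(d), on(d), on(e)}
optimal plan length = 2; 2 > 1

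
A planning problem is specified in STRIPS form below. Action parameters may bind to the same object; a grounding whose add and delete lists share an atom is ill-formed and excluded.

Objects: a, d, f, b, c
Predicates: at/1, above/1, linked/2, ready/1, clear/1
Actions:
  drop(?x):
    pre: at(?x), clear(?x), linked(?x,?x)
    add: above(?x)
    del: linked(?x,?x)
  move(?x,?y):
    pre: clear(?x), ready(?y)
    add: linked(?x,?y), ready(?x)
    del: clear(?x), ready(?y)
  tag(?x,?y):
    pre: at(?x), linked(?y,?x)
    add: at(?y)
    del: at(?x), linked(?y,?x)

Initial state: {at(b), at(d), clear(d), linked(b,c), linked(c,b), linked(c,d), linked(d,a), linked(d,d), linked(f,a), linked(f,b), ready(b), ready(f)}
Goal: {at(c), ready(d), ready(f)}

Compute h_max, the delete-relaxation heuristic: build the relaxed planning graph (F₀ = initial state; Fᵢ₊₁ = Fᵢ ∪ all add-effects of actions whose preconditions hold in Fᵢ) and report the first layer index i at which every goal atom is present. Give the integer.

F0 = init (12 atoms)
F1 = F0 ∪ {above(d), at(c), at(f), linked(d,b), linked(d,f), ready(d)}  (18 atoms)
goal ⊆ F1  ⇒  h_max = 1

1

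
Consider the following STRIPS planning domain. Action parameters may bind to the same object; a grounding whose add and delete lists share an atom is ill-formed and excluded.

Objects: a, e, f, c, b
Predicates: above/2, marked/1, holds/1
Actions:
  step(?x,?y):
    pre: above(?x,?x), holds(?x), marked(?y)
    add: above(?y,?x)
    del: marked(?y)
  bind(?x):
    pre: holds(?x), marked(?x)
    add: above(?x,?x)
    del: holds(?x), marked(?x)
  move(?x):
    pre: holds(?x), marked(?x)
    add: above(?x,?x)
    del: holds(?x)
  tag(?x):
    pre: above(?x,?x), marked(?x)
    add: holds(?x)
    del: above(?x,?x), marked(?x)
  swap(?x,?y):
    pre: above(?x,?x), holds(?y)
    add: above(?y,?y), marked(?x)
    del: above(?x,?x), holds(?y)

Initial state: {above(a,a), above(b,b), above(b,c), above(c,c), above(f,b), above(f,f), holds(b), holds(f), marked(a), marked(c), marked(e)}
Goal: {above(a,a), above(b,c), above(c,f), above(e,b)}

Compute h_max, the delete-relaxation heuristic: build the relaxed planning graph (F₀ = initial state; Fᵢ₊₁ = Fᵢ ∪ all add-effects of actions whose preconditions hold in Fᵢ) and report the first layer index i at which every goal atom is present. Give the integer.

1

F0 = init (11 atoms)
F1 = F0 ∪ {above(a,b), above(a,f), above(c,b), above(c,f), above(e,b), above(e,f), holds(a), holds(c), marked(b), marked(f)}  (21 atoms)
goal ⊆ F1  ⇒  h_max = 1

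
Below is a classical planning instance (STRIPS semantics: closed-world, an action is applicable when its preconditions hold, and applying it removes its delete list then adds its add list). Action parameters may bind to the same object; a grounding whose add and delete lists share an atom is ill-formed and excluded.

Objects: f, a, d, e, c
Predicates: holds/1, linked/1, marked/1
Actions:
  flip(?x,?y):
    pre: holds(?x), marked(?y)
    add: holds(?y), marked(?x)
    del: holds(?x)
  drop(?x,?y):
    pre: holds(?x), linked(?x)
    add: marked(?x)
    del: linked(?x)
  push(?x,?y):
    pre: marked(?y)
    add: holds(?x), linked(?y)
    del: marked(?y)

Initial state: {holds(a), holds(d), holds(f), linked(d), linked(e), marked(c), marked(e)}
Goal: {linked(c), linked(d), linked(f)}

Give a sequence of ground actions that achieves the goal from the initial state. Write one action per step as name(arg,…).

1. flip(f,e)  →  {holds(a), holds(d), holds(e), linked(d), linked(e), marked(c), marked(e), marked(f)}
2. push(f,f)  →  {holds(a), holds(d), holds(e), holds(f), linked(d), linked(e), linked(f), marked(c), marked(e)}
3. push(f,c)  →  {holds(a), holds(d), holds(e), holds(f), linked(c), linked(d), linked(e), linked(f), marked(e)}

flip(f,e); push(f,f); push(f,c)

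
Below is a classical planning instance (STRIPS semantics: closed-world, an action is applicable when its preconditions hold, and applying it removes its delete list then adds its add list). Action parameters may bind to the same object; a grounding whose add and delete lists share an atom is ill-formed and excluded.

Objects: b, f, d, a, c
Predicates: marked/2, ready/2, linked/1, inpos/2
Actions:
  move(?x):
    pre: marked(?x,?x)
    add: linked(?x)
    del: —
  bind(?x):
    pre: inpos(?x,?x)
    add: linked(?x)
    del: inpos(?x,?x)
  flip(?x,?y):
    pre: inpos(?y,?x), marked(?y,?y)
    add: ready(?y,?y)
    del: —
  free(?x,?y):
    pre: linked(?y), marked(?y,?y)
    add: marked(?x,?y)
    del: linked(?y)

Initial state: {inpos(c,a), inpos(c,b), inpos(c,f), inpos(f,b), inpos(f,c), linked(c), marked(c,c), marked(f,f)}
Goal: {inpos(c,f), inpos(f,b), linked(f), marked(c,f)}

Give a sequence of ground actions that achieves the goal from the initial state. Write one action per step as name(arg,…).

move(f); free(c,f); move(f)

1. move(f)  →  {inpos(c,a), inpos(c,b), inpos(c,f), inpos(f,b), inpos(f,c), linked(c), linked(f), marked(c,c), marked(f,f)}
2. free(c,f)  →  {inpos(c,a), inpos(c,b), inpos(c,f), inpos(f,b), inpos(f,c), linked(c), marked(c,c), marked(c,f), marked(f,f)}
3. move(f)  →  {inpos(c,a), inpos(c,b), inpos(c,f), inpos(f,b), inpos(f,c), linked(c), linked(f), marked(c,c), marked(c,f), marked(f,f)}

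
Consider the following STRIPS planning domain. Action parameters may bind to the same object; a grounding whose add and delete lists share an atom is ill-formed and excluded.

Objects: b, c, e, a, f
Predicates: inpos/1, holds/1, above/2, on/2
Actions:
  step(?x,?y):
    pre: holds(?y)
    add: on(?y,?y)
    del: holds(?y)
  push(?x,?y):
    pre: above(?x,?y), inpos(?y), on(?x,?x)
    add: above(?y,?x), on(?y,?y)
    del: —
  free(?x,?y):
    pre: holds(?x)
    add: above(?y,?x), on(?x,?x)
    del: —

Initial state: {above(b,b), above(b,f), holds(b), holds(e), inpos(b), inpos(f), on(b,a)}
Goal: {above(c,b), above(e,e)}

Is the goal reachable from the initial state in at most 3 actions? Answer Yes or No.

1. free(b,c)  →  {above(b,b), above(b,f), above(c,b), holds(b), holds(e), inpos(b), inpos(f), on(b,a), on(b,b)}
2. free(e,e)  →  {above(b,b), above(b,f), above(c,b), above(e,e), holds(b), holds(e), inpos(b), inpos(f), on(b,a), on(b,b), on(e,e)}
optimal plan length = 2; 2 ≤ 3

Yes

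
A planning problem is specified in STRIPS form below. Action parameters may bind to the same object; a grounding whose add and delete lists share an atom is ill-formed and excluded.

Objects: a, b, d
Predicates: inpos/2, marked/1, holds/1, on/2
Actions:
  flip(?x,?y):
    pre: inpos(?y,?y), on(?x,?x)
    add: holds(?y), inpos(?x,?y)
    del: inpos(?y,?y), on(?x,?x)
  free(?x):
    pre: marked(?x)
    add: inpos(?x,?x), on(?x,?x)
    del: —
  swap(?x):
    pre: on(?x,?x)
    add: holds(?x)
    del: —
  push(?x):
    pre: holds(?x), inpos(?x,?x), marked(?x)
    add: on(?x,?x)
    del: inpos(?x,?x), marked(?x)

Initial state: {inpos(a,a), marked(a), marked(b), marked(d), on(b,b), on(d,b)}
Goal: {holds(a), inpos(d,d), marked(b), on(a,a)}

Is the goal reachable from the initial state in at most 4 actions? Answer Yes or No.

Yes

1. flip(b,a)  →  {holds(a), inpos(b,a), marked(a), marked(b), marked(d), on(d,b)}
2. free(a)  →  {holds(a), inpos(a,a), inpos(b,a), marked(a), marked(b), marked(d), on(a,a), on(d,b)}
3. free(d)  →  {holds(a), inpos(a,a), inpos(b,a), inpos(d,d), marked(a), marked(b), marked(d), on(a,a), on(d,b), on(d,d)}
optimal plan length = 3; 3 ≤ 4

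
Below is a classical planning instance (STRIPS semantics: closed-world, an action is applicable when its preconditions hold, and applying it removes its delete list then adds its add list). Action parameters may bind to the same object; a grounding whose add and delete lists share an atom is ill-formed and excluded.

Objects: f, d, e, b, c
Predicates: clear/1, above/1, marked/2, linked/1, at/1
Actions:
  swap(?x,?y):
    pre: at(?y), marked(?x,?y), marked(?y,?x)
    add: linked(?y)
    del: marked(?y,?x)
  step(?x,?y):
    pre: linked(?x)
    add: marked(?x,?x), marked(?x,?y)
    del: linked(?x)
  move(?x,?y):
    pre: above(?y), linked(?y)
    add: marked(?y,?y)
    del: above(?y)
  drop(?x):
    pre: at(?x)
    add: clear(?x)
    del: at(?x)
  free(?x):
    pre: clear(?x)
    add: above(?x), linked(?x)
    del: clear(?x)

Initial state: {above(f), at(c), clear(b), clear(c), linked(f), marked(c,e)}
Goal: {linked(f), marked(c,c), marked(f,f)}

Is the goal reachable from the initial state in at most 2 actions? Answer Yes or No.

No

1. move(f,f)  →  {at(c), clear(b), clear(c), linked(f), marked(c,e), marked(f,f)}
2. free(c)  →  {above(c), at(c), clear(b), linked(c), linked(f), marked(c,e), marked(f,f)}
3. step(c,f)  →  {above(c), at(c), clear(b), linked(f), marked(c,c), marked(c,e), marked(c,f), marked(f,f)}
optimal plan length = 3; 3 > 2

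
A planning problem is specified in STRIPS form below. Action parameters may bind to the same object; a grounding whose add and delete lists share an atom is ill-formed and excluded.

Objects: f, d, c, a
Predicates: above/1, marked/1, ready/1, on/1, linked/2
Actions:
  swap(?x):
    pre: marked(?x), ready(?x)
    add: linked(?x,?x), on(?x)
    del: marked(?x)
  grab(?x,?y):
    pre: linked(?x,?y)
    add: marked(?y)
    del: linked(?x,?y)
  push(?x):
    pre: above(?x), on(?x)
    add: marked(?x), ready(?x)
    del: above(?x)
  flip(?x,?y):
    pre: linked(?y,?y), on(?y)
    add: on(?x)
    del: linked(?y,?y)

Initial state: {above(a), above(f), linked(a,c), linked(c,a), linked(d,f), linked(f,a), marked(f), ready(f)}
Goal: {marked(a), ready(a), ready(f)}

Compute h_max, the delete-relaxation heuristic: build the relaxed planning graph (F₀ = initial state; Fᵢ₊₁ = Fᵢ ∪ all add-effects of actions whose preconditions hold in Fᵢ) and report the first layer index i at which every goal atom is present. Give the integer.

F0 = init (8 atoms)
F1 = F0 ∪ {linked(f,f), marked(a), marked(c), on(f)}  (12 atoms)
F2 = F1 ∪ {on(a), on(c), on(d)}  (15 atoms)
F3 = F2 ∪ {ready(a)}  (16 atoms)
goal ⊆ F3  ⇒  h_max = 3

3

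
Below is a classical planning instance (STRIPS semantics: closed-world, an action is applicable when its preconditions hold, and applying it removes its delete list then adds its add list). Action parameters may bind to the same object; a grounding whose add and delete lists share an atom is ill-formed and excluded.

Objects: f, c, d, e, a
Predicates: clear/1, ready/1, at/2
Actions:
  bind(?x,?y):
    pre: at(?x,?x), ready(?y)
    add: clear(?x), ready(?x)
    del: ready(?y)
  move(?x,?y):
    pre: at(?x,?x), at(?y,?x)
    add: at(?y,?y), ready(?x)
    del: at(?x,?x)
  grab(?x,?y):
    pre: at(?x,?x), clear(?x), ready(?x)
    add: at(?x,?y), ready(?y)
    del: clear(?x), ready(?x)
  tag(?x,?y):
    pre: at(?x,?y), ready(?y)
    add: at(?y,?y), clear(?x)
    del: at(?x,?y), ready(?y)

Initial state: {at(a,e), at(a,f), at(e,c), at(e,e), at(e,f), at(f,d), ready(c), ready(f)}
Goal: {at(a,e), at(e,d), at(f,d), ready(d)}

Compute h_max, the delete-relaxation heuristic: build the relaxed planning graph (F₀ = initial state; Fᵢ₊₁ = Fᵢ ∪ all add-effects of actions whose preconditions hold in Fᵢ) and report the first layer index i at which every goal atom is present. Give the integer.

F0 = init (8 atoms)
F1 = F0 ∪ {at(a,a), at(c,c), at(f,f), clear(a), clear(e), ready(e)}  (14 atoms)
F2 = F1 ∪ {at(e,a), at(e,d), clear(c), clear(f), ready(a), ready(d)}  (20 atoms)
goal ⊆ F2  ⇒  h_max = 2

2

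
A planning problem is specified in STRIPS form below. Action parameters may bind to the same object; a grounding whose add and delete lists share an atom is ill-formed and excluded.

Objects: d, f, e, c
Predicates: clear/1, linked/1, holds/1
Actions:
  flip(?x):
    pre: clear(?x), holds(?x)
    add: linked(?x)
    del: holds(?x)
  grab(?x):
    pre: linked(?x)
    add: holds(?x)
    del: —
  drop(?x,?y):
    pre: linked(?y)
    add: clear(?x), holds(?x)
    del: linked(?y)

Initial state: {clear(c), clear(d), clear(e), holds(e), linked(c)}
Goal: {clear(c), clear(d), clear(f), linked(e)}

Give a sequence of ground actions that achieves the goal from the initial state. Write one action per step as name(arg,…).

flip(e); drop(f,c)

1. flip(e)  →  {clear(c), clear(d), clear(e), linked(c), linked(e)}
2. drop(f,c)  →  {clear(c), clear(d), clear(e), clear(f), holds(f), linked(e)}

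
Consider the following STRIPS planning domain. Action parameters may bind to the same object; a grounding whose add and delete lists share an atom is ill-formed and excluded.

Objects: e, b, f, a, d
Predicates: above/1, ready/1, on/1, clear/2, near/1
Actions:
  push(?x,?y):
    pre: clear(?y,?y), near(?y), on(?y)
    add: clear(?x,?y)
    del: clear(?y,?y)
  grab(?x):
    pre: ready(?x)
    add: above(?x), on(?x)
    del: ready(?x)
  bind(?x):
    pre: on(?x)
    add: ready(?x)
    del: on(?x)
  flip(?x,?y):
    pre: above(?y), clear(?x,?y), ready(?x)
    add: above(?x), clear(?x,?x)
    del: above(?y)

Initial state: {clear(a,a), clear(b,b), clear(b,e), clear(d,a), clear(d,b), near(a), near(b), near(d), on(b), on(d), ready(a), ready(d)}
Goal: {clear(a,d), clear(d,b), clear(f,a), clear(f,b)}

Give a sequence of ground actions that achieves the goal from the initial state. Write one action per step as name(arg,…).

push(f,b); grab(a); push(f,a); flip(d,a); push(a,d)

1. push(f,b)  →  {clear(a,a), clear(b,e), clear(d,a), clear(d,b), clear(f,b), near(a), near(b), near(d), on(b), on(d), ready(a), ready(d)}
2. grab(a)  →  {above(a), clear(a,a), clear(b,e), clear(d,a), clear(d,b), clear(f,b), near(a), near(b), near(d), on(a), on(b), on(d), ready(d)}
3. push(f,a)  →  {above(a), clear(b,e), clear(d,a), clear(d,b), clear(f,a), clear(f,b), near(a), near(b), near(d), on(a), on(b), on(d), ready(d)}
4. flip(d,a)  →  {above(d), clear(b,e), clear(d,a), clear(d,b), clear(d,d), clear(f,a), clear(f,b), near(a), near(b), near(d), on(a), on(b), on(d), ready(d)}
5. push(a,d)  →  {above(d), clear(a,d), clear(b,e), clear(d,a), clear(d,b), clear(f,a), clear(f,b), near(a), near(b), near(d), on(a), on(b), on(d), ready(d)}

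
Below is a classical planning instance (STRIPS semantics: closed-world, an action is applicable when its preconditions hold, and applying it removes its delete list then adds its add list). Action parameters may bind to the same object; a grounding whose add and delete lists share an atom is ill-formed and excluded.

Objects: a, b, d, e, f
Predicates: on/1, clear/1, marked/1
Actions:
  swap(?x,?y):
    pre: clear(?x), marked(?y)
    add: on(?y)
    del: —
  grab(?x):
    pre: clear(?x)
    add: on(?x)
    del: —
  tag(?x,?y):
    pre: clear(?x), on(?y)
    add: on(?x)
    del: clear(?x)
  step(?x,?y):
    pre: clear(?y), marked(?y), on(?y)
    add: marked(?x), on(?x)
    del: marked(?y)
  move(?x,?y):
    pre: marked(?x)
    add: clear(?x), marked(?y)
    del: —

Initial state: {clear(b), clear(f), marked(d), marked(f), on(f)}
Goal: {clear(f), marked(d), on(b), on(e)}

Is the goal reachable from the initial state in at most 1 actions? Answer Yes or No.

1. grab(b)  →  {clear(b), clear(f), marked(d), marked(f), on(b), on(f)}
2. step(e,f)  →  {clear(b), clear(f), marked(d), marked(e), on(b), on(e), on(f)}
optimal plan length = 2; 2 > 1

No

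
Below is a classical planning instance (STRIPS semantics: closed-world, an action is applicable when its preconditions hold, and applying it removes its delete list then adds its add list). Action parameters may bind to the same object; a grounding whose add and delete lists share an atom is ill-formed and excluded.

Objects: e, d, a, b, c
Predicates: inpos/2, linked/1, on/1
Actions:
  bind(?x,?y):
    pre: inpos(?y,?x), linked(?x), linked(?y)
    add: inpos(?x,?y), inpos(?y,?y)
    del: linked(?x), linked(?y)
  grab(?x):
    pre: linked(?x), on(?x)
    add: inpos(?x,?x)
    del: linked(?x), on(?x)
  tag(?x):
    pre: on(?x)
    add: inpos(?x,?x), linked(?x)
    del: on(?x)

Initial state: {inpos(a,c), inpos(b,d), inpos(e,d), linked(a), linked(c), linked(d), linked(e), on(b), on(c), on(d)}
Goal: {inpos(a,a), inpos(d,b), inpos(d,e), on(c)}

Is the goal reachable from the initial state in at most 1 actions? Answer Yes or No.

1. bind(d,e)  →  {inpos(a,c), inpos(b,d), inpos(d,e), inpos(e,d), inpos(e,e), linked(a), linked(c), on(b), on(c), on(d)}
2. bind(c,a)  →  {inpos(a,a), inpos(a,c), inpos(b,d), inpos(c,a), inpos(d,e), inpos(e,d), inpos(e,e), on(b), on(c), on(d)}
3. tag(d)  →  {inpos(a,a), inpos(a,c), inpos(b,d), inpos(c,a), inpos(d,d), inpos(d,e), inpos(e,d), inpos(e,e), linked(d), on(b), on(c)}
4. tag(b)  →  {inpos(a,a), inpos(a,c), inpos(b,b), inpos(b,d), inpos(c,a), inpos(d,d), inpos(d,e), inpos(e,d), inpos(e,e), linked(b), linked(d), on(c)}
5. bind(d,b)  →  {inpos(a,a), inpos(a,c), inpos(b,b), inpos(b,d), inpos(c,a), inpos(d,b), inpos(d,d), inpos(d,e), inpos(e,d), inpos(e,e), on(c)}
optimal plan length = 5; 5 > 1

No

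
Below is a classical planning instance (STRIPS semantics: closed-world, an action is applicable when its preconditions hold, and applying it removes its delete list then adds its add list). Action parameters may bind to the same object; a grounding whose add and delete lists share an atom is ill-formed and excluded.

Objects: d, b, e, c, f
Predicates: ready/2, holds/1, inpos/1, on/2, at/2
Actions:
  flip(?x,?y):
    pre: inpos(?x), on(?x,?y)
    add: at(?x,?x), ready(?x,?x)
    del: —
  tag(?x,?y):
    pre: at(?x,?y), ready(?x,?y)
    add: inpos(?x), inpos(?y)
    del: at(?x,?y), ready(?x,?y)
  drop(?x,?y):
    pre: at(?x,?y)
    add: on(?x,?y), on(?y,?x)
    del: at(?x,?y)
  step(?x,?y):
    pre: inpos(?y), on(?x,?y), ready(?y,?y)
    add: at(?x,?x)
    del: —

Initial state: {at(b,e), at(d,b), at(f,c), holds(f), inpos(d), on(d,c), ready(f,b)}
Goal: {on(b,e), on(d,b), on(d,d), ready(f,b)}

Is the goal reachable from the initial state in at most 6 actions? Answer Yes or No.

1. flip(d,c)  →  {at(b,e), at(d,b), at(d,d), at(f,c), holds(f), inpos(d), on(d,c), ready(d,d), ready(f,b)}
2. drop(d,d)  →  {at(b,e), at(d,b), at(f,c), holds(f), inpos(d), on(d,c), on(d,d), ready(d,d), ready(f,b)}
3. drop(d,b)  →  {at(b,e), at(f,c), holds(f), inpos(d), on(b,d), on(d,b), on(d,c), on(d,d), ready(d,d), ready(f,b)}
4. drop(b,e)  →  {at(f,c), holds(f), inpos(d), on(b,d), on(b,e), on(d,b), on(d,c), on(d,d), on(e,b), ready(d,d), ready(f,b)}
optimal plan length = 4; 4 ≤ 6

Yes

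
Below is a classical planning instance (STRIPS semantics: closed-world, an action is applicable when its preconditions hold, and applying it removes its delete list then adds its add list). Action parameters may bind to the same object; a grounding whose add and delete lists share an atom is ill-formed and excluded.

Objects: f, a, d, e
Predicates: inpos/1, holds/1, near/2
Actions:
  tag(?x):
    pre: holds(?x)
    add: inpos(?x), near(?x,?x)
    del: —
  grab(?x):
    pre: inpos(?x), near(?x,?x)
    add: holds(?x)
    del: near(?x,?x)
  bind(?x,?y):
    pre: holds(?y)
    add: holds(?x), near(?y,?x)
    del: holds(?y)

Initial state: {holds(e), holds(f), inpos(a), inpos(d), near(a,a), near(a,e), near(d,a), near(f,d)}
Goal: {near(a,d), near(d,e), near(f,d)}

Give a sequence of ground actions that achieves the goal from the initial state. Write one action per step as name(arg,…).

grab(a); bind(d,a); bind(e,d)

1. grab(a)  →  {holds(a), holds(e), holds(f), inpos(a), inpos(d), near(a,e), near(d,a), near(f,d)}
2. bind(d,a)  →  {holds(d), holds(e), holds(f), inpos(a), inpos(d), near(a,d), near(a,e), near(d,a), near(f,d)}
3. bind(e,d)  →  {holds(e), holds(f), inpos(a), inpos(d), near(a,d), near(a,e), near(d,a), near(d,e), near(f,d)}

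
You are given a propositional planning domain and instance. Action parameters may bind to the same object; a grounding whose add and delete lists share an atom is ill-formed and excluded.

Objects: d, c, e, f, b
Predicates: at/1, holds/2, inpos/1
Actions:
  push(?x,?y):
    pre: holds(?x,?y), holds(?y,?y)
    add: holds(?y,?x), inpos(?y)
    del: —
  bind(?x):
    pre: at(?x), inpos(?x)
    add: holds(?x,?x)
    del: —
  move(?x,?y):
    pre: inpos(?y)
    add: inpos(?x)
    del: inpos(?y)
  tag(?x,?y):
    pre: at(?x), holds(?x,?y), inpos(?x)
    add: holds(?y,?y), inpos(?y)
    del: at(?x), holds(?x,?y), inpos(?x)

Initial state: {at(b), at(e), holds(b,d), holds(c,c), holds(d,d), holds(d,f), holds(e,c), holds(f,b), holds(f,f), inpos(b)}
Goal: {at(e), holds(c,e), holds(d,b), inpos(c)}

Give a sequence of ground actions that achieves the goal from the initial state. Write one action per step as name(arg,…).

1. push(e,c)  →  {at(b), at(e), holds(b,d), holds(c,c), holds(c,e), holds(d,d), holds(d,f), holds(e,c), holds(f,b), holds(f,f), inpos(b), inpos(c)}
2. push(b,d)  →  {at(b), at(e), holds(b,d), holds(c,c), holds(c,e), holds(d,b), holds(d,d), holds(d,f), holds(e,c), holds(f,b), holds(f,f), inpos(b), inpos(c), inpos(d)}

push(e,c); push(b,d)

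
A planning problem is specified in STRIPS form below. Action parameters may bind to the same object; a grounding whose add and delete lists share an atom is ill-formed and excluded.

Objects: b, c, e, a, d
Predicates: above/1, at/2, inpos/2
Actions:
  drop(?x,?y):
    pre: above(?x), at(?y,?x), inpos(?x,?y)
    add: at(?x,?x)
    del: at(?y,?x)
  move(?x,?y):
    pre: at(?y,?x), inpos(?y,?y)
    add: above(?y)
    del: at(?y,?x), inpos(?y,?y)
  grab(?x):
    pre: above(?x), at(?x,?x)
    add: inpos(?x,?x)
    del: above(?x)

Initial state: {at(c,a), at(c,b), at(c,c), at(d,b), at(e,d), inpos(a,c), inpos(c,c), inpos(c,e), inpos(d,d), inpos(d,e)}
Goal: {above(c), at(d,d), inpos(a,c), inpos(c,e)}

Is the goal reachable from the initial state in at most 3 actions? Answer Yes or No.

Yes

1. move(b,c)  →  {above(c), at(c,a), at(c,c), at(d,b), at(e,d), inpos(a,c), inpos(c,e), inpos(d,d), inpos(d,e)}
2. move(b,d)  →  {above(c), above(d), at(c,a), at(c,c), at(e,d), inpos(a,c), inpos(c,e), inpos(d,e)}
3. drop(d,e)  →  {above(c), above(d), at(c,a), at(c,c), at(d,d), inpos(a,c), inpos(c,e), inpos(d,e)}
optimal plan length = 3; 3 ≤ 3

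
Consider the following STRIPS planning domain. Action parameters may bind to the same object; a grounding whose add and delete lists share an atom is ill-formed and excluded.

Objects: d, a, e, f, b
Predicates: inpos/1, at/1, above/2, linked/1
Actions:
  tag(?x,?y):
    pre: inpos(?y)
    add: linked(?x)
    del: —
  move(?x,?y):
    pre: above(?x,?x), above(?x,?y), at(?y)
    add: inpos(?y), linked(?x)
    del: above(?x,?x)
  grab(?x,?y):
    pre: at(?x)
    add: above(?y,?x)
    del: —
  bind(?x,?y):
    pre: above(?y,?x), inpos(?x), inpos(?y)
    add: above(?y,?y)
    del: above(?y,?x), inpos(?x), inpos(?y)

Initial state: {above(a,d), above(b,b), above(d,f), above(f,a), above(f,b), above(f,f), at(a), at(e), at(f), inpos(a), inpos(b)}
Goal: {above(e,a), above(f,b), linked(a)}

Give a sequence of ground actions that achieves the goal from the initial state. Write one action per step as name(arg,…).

tag(a,a); grab(a,e)

1. tag(a,a)  →  {above(a,d), above(b,b), above(d,f), above(f,a), above(f,b), above(f,f), at(a), at(e), at(f), inpos(a), inpos(b), linked(a)}
2. grab(a,e)  →  {above(a,d), above(b,b), above(d,f), above(e,a), above(f,a), above(f,b), above(f,f), at(a), at(e), at(f), inpos(a), inpos(b), linked(a)}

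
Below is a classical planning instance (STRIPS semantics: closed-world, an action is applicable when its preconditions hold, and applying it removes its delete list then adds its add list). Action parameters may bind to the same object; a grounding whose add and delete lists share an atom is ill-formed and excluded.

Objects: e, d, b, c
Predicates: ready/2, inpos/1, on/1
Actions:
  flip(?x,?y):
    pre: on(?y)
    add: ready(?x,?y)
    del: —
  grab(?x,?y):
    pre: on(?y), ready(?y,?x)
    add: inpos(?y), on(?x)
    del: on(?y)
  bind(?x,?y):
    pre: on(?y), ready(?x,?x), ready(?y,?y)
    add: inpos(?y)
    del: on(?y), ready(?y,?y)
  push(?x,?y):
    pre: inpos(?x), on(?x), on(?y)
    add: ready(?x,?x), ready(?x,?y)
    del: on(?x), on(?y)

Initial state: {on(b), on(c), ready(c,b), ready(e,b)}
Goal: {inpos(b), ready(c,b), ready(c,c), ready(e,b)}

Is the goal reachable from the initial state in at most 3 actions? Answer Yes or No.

1. flip(b,b)  →  {on(b), on(c), ready(b,b), ready(c,b), ready(e,b)}
2. flip(c,c)  →  {on(b), on(c), ready(b,b), ready(c,b), ready(c,c), ready(e,b)}
3. bind(b,b)  →  {inpos(b), on(c), ready(c,b), ready(c,c), ready(e,b)}
optimal plan length = 3; 3 ≤ 3

Yes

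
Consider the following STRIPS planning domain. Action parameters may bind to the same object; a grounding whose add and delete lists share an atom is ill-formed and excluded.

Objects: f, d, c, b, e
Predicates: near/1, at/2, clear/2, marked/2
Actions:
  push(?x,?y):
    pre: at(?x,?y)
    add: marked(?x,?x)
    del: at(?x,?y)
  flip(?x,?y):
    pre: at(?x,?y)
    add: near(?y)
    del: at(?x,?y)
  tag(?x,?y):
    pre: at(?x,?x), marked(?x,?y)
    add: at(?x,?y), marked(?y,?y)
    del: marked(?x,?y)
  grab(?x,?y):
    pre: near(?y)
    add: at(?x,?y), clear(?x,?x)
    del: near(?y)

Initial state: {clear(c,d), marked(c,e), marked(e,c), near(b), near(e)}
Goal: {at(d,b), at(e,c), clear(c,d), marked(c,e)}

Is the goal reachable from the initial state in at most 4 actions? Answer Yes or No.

1. grab(d,b)  →  {at(d,b), clear(c,d), clear(d,d), marked(c,e), marked(e,c), near(e)}
2. grab(e,e)  →  {at(d,b), at(e,e), clear(c,d), clear(d,d), clear(e,e), marked(c,e), marked(e,c)}
3. tag(e,c)  →  {at(d,b), at(e,c), at(e,e), clear(c,d), clear(d,d), clear(e,e), marked(c,c), marked(c,e)}
optimal plan length = 3; 3 ≤ 4

Yes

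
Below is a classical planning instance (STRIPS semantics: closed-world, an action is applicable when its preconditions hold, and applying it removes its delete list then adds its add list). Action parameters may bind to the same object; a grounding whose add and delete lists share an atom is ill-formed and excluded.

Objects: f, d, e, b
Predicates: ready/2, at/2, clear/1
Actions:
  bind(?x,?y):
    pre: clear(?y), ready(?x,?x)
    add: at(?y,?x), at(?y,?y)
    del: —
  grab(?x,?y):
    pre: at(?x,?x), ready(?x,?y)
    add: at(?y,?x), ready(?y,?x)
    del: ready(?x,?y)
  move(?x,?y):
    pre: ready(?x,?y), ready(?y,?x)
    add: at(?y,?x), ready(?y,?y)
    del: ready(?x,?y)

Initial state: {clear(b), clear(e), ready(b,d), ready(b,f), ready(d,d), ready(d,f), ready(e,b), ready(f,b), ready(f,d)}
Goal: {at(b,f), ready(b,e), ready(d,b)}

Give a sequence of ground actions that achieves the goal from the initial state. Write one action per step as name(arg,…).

1. bind(d,e)  →  {at(e,d), at(e,e), clear(b), clear(e), ready(b,d), ready(b,f), ready(d,d), ready(d,f), ready(e,b), ready(f,b), ready(f,d)}
2. bind(d,b)  →  {at(b,b), at(b,d), at(e,d), at(e,e), clear(b), clear(e), ready(b,d), ready(b,f), ready(d,d), ready(d,f), ready(e,b), ready(f,b), ready(f,d)}
3. grab(e,b)  →  {at(b,b), at(b,d), at(b,e), at(e,d), at(e,e), clear(b), clear(e), ready(b,d), ready(b,e), ready(b,f), ready(d,d), ready(d,f), ready(f,b), ready(f,d)}
4. grab(b,d)  →  {at(b,b), at(b,d), at(b,e), at(d,b), at(e,d), at(e,e), clear(b), clear(e), ready(b,e), ready(b,f), ready(d,b), ready(d,d), ready(d,f), ready(f,b), ready(f,d)}
5. move(f,b)  →  {at(b,b), at(b,d), at(b,e), at(b,f), at(d,b), at(e,d), at(e,e), clear(b), clear(e), ready(b,b), ready(b,e), ready(b,f), ready(d,b), ready(d,d), ready(d,f), ready(f,d)}

bind(d,e); bind(d,b); grab(e,b); grab(b,d); move(f,b)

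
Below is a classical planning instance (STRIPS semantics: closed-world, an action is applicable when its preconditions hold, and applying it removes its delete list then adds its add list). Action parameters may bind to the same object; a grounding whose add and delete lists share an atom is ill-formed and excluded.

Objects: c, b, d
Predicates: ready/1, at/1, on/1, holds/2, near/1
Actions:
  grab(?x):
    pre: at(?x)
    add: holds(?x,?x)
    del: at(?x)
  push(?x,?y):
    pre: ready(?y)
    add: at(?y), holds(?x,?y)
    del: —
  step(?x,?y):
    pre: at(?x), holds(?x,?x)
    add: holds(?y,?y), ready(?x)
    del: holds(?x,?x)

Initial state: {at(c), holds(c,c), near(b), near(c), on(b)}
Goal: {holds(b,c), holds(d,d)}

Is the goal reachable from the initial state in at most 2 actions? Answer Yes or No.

Yes

1. step(c,d)  →  {at(c), holds(d,d), near(b), near(c), on(b), ready(c)}
2. push(b,c)  →  {at(c), holds(b,c), holds(d,d), near(b), near(c), on(b), ready(c)}
optimal plan length = 2; 2 ≤ 2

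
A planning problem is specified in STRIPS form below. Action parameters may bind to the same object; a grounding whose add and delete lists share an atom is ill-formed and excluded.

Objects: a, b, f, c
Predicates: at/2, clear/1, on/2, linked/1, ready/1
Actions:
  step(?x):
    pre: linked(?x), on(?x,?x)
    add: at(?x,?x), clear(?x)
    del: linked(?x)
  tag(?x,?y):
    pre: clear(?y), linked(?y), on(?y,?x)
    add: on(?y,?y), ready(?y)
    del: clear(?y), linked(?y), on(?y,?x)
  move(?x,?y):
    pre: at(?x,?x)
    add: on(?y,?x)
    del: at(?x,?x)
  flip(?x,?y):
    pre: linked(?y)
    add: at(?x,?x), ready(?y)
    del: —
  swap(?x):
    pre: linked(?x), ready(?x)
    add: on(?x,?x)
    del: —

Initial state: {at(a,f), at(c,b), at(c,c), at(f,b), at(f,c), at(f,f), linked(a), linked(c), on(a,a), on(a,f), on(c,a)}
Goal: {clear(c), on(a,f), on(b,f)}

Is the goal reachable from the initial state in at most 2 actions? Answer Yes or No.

No

1. move(f,b)  →  {at(a,f), at(c,b), at(c,c), at(f,b), at(f,c), linked(a), linked(c), on(a,a), on(a,f), on(b,f), on(c,a)}
2. move(c,c)  →  {at(a,f), at(c,b), at(f,b), at(f,c), linked(a), linked(c), on(a,a), on(a,f), on(b,f), on(c,a), on(c,c)}
3. step(c)  →  {at(a,f), at(c,b), at(c,c), at(f,b), at(f,c), clear(c), linked(a), on(a,a), on(a,f), on(b,f), on(c,a), on(c,c)}
optimal plan length = 3; 3 > 2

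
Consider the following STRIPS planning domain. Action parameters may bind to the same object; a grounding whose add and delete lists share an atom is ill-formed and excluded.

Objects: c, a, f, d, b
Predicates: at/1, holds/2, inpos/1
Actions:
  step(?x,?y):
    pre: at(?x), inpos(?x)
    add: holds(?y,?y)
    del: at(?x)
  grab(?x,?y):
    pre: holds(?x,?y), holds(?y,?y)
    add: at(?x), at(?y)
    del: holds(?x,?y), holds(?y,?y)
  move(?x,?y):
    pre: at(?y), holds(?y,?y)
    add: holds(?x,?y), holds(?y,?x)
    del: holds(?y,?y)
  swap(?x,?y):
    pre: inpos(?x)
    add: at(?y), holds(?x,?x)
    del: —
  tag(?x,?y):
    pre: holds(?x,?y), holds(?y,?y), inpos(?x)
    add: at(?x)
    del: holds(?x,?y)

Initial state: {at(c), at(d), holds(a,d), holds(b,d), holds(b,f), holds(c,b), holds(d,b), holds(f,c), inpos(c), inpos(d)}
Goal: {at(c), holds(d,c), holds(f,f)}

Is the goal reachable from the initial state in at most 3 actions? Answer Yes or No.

Yes

1. step(c,f)  →  {at(d), holds(a,d), holds(b,d), holds(b,f), holds(c,b), holds(d,b), holds(f,c), holds(f,f), inpos(c), inpos(d)}
2. swap(c,c)  →  {at(c), at(d), holds(a,d), holds(b,d), holds(b,f), holds(c,b), holds(c,c), holds(d,b), holds(f,c), holds(f,f), inpos(c), inpos(d)}
3. move(d,c)  →  {at(c), at(d), holds(a,d), holds(b,d), holds(b,f), holds(c,b), holds(c,d), holds(d,b), holds(d,c), holds(f,c), holds(f,f), inpos(c), inpos(d)}
optimal plan length = 3; 3 ≤ 3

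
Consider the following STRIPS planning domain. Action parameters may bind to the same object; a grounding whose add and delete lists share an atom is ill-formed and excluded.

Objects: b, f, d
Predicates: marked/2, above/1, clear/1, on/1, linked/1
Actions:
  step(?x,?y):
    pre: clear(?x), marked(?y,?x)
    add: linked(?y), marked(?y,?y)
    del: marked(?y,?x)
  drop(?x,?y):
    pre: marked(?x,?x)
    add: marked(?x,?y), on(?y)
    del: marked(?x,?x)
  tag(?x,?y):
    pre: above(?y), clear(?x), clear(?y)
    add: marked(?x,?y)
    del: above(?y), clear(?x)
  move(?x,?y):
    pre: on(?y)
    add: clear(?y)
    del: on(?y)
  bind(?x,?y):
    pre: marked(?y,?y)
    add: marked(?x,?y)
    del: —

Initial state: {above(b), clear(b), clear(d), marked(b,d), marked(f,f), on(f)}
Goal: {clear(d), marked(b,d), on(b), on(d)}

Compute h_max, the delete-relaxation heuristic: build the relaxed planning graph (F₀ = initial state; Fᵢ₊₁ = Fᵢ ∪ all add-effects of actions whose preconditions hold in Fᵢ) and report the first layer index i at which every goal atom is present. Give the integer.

1

F0 = init (6 atoms)
F1 = F0 ∪ {clear(f), linked(b), marked(b,b), marked(b,f), marked(d,b), marked(d,f), marked(f,b), marked(f,d), on(b), on(d)}  (16 atoms)
goal ⊆ F1  ⇒  h_max = 1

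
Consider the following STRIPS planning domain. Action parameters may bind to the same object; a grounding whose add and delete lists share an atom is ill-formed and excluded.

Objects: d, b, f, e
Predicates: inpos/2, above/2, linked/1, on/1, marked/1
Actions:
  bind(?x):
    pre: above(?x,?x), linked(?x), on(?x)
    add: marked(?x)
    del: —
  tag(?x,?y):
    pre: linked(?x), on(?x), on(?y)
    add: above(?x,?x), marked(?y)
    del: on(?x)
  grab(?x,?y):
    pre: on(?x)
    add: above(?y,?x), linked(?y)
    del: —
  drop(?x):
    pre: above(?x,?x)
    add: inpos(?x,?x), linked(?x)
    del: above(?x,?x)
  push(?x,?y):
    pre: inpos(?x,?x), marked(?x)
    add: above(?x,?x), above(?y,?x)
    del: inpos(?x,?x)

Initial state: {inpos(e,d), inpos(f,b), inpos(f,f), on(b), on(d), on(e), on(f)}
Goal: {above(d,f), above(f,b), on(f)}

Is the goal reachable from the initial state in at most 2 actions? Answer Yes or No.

1. grab(b,f)  →  {above(f,b), inpos(e,d), inpos(f,b), inpos(f,f), linked(f), on(b), on(d), on(e), on(f)}
2. grab(f,d)  →  {above(d,f), above(f,b), inpos(e,d), inpos(f,b), inpos(f,f), linked(d), linked(f), on(b), on(d), on(e), on(f)}
optimal plan length = 2; 2 ≤ 2

Yes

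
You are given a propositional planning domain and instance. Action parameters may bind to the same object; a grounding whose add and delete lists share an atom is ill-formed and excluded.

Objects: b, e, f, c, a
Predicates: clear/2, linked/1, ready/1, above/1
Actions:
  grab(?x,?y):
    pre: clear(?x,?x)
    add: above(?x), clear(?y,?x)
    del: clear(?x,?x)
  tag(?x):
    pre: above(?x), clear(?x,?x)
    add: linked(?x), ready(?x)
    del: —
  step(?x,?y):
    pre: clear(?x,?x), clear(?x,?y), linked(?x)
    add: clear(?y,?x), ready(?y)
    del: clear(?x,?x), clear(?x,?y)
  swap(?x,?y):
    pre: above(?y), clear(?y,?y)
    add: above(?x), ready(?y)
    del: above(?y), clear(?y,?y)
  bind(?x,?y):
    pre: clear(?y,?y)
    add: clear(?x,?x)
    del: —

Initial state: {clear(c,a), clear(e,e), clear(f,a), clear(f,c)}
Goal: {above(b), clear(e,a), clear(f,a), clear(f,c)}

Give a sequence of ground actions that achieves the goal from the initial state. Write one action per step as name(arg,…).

1. bind(b,e)  →  {clear(b,b), clear(c,a), clear(e,e), clear(f,a), clear(f,c)}
2. grab(b,e)  →  {above(b), clear(c,a), clear(e,b), clear(e,e), clear(f,a), clear(f,c)}
3. bind(a,e)  →  {above(b), clear(a,a), clear(c,a), clear(e,b), clear(e,e), clear(f,a), clear(f,c)}
4. grab(a,e)  →  {above(a), above(b), clear(c,a), clear(e,a), clear(e,b), clear(e,e), clear(f,a), clear(f,c)}

bind(b,e); grab(b,e); bind(a,e); grab(a,e)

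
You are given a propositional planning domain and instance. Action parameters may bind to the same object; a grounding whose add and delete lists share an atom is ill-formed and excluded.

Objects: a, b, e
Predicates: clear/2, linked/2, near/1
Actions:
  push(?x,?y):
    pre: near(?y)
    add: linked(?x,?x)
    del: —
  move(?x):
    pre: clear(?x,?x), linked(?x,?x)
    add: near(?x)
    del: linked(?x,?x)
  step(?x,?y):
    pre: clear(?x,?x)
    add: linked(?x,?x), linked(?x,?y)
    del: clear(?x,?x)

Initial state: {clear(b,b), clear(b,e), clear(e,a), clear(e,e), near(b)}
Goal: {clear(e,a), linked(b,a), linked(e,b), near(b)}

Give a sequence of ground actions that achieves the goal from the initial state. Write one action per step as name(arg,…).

step(b,a); step(e,b)

1. step(b,a)  →  {clear(b,e), clear(e,a), clear(e,e), linked(b,a), linked(b,b), near(b)}
2. step(e,b)  →  {clear(b,e), clear(e,a), linked(b,a), linked(b,b), linked(e,b), linked(e,e), near(b)}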